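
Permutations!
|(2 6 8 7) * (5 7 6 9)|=|(2 9 5 7)(6 8)|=4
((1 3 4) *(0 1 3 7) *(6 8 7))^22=(0 6 7 1 8)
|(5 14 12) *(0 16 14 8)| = 6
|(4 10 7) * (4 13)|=|(4 10 7 13)|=4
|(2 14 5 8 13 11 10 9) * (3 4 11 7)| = |(2 14 5 8 13 7 3 4 11 10 9)| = 11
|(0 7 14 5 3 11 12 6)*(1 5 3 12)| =|(0 7 14 3 11 1 5 12 6)| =9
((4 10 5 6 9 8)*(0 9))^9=(0 8 10 6 9 4 5)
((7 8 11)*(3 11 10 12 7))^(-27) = (3 11)(7 8 10 12)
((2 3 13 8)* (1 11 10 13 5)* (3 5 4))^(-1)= (1 5 2 8 13 10 11)(3 4)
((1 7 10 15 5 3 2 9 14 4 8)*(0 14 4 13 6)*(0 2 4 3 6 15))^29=((0 14 13 15 5 6 2 9 3 4 8 1 7 10))^29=(0 14 13 15 5 6 2 9 3 4 8 1 7 10)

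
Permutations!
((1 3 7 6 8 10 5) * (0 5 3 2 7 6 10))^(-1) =((0 5 1 2 7 10 3 6 8))^(-1) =(0 8 6 3 10 7 2 1 5)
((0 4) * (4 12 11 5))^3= ((0 12 11 5 4))^3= (0 5 12 4 11)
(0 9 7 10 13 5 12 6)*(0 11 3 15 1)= (0 9 7 10 13 5 12 6 11 3 15 1)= [9, 0, 2, 15, 4, 12, 11, 10, 8, 7, 13, 3, 6, 5, 14, 1]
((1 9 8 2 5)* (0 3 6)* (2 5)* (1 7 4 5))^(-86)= (0 3 6)(1 9 8)(4 5 7)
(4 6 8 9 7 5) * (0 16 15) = (0 16 15)(4 6 8 9 7 5) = [16, 1, 2, 3, 6, 4, 8, 5, 9, 7, 10, 11, 12, 13, 14, 0, 15]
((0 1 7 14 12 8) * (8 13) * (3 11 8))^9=(14)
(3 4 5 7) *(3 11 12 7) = (3 4 5)(7 11 12) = [0, 1, 2, 4, 5, 3, 6, 11, 8, 9, 10, 12, 7]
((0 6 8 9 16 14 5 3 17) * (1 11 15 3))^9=(0 15 5 9)(1 16 6 3)(8 17 11 14)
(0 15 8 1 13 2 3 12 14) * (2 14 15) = [2, 13, 3, 12, 4, 5, 6, 7, 1, 9, 10, 11, 15, 14, 0, 8] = (0 2 3 12 15 8 1 13 14)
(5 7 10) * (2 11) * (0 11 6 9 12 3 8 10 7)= (0 11 2 6 9 12 3 8 10 5)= [11, 1, 6, 8, 4, 0, 9, 7, 10, 12, 5, 2, 3]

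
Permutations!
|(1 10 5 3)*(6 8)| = |(1 10 5 3)(6 8)| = 4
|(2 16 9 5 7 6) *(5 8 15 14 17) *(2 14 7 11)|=11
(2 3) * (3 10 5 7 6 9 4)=(2 10 5 7 6 9 4 3)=[0, 1, 10, 2, 3, 7, 9, 6, 8, 4, 5]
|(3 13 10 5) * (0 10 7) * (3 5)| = |(0 10 3 13 7)| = 5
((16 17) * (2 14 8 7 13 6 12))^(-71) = ((2 14 8 7 13 6 12)(16 17))^(-71) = (2 12 6 13 7 8 14)(16 17)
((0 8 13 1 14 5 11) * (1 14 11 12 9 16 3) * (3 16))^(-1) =((16)(0 8 13 14 5 12 9 3 1 11))^(-1) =(16)(0 11 1 3 9 12 5 14 13 8)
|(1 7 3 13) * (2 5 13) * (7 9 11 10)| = 9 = |(1 9 11 10 7 3 2 5 13)|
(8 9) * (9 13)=(8 13 9)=[0, 1, 2, 3, 4, 5, 6, 7, 13, 8, 10, 11, 12, 9]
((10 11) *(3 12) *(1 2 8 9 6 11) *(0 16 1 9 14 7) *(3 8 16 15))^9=(16)(0 3 8 7 15 12 14)(6 11 10 9)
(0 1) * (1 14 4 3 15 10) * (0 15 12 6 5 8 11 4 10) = (0 14 10 1 15)(3 12 6 5 8 11 4) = [14, 15, 2, 12, 3, 8, 5, 7, 11, 9, 1, 4, 6, 13, 10, 0]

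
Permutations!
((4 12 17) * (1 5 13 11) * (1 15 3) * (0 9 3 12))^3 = (0 1 11 17 9 5 15 4 3 13 12) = ((0 9 3 1 5 13 11 15 12 17 4))^3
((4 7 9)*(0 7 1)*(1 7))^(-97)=(0 1)(4 9 7)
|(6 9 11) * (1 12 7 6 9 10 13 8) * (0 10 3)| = |(0 10 13 8 1 12 7 6 3)(9 11)| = 18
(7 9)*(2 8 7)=(2 8 7 9)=[0, 1, 8, 3, 4, 5, 6, 9, 7, 2]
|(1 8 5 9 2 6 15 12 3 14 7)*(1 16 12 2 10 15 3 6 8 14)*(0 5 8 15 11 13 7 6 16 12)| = |(0 5 9 10 11 13 7 12 16)(1 14 6 3)(2 15)| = 36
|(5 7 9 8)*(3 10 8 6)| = 7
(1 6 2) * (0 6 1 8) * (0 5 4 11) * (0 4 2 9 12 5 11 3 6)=(2 8 11 4 3 6 9 12 5)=[0, 1, 8, 6, 3, 2, 9, 7, 11, 12, 10, 4, 5]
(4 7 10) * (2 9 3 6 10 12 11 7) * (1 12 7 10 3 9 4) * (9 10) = (1 12 11 9 10)(2 4)(3 6) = [0, 12, 4, 6, 2, 5, 3, 7, 8, 10, 1, 9, 11]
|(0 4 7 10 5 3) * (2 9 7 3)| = 15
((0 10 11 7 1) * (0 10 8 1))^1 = ((0 8 1 10 11 7))^1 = (0 8 1 10 11 7)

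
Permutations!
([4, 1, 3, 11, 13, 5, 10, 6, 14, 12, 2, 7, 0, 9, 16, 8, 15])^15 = (2 7)(3 6)(8 15 16 14)(10 11)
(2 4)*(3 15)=(2 4)(3 15)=[0, 1, 4, 15, 2, 5, 6, 7, 8, 9, 10, 11, 12, 13, 14, 3]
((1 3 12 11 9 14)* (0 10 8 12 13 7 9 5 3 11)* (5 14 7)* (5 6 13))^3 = ((0 10 8 12)(1 11 14)(3 5)(6 13)(7 9))^3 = (14)(0 12 8 10)(3 5)(6 13)(7 9)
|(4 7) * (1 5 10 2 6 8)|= 6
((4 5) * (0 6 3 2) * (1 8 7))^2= (0 3)(1 7 8)(2 6)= ((0 6 3 2)(1 8 7)(4 5))^2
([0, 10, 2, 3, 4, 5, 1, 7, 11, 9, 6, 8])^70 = [0, 10, 2, 3, 4, 5, 1, 7, 8, 9, 6, 11]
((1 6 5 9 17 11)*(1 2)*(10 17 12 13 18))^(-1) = (1 2 11 17 10 18 13 12 9 5 6)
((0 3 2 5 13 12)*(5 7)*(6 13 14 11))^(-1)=((0 3 2 7 5 14 11 6 13 12))^(-1)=(0 12 13 6 11 14 5 7 2 3)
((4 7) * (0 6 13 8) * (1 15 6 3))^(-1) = (0 8 13 6 15 1 3)(4 7)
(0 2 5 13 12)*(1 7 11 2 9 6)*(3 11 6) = (0 9 3 11 2 5 13 12)(1 7 6) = [9, 7, 5, 11, 4, 13, 1, 6, 8, 3, 10, 2, 0, 12]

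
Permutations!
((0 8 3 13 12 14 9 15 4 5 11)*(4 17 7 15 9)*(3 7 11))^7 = (0 8 7 15 17 11)(3 13 12 14 4 5)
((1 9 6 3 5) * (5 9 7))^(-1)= ((1 7 5)(3 9 6))^(-1)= (1 5 7)(3 6 9)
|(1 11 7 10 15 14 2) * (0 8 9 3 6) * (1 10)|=60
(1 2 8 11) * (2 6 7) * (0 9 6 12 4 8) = (0 9 6 7 2)(1 12 4 8 11) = [9, 12, 0, 3, 8, 5, 7, 2, 11, 6, 10, 1, 4]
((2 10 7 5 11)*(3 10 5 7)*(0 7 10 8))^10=(2 5 11)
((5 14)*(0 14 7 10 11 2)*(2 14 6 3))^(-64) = (5 7 10 11 14)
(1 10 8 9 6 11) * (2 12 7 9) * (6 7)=[0, 10, 12, 3, 4, 5, 11, 9, 2, 7, 8, 1, 6]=(1 10 8 2 12 6 11)(7 9)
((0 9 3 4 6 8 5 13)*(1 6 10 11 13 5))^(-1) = ((0 9 3 4 10 11 13)(1 6 8))^(-1) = (0 13 11 10 4 3 9)(1 8 6)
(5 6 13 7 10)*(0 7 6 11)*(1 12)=[7, 12, 2, 3, 4, 11, 13, 10, 8, 9, 5, 0, 1, 6]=(0 7 10 5 11)(1 12)(6 13)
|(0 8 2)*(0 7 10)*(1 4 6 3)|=|(0 8 2 7 10)(1 4 6 3)|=20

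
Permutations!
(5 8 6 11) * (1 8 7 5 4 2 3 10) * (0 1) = (0 1 8 6 11 4 2 3 10)(5 7) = [1, 8, 3, 10, 2, 7, 11, 5, 6, 9, 0, 4]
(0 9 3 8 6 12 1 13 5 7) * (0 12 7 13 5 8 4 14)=(0 9 3 4 14)(1 5 13 8 6 7 12)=[9, 5, 2, 4, 14, 13, 7, 12, 6, 3, 10, 11, 1, 8, 0]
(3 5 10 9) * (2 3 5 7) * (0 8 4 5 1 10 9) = (0 8 4 5 9 1 10)(2 3 7) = [8, 10, 3, 7, 5, 9, 6, 2, 4, 1, 0]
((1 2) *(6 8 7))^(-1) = (1 2)(6 7 8)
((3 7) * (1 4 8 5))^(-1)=(1 5 8 4)(3 7)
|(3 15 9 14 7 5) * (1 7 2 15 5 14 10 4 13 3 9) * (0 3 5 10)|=35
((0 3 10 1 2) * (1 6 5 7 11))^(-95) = ((0 3 10 6 5 7 11 1 2))^(-95) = (0 5 2 6 1 10 11 3 7)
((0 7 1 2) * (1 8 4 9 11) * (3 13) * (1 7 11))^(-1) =(0 2 1 9 4 8 7 11)(3 13)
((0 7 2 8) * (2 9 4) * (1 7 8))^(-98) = ((0 8)(1 7 9 4 2))^(-98) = (1 9 2 7 4)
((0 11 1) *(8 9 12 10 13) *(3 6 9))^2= ((0 11 1)(3 6 9 12 10 13 8))^2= (0 1 11)(3 9 10 8 6 12 13)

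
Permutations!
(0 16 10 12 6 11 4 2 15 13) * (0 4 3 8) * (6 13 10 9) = (0 16 9 6 11 3 8)(2 15 10 12 13 4) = [16, 1, 15, 8, 2, 5, 11, 7, 0, 6, 12, 3, 13, 4, 14, 10, 9]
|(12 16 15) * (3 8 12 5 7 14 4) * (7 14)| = 8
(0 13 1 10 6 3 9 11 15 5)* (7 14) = (0 13 1 10 6 3 9 11 15 5)(7 14) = [13, 10, 2, 9, 4, 0, 3, 14, 8, 11, 6, 15, 12, 1, 7, 5]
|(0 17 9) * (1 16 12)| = |(0 17 9)(1 16 12)| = 3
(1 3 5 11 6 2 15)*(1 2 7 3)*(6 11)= (2 15)(3 5 6 7)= [0, 1, 15, 5, 4, 6, 7, 3, 8, 9, 10, 11, 12, 13, 14, 2]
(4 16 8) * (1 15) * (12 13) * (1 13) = (1 15 13 12)(4 16 8) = [0, 15, 2, 3, 16, 5, 6, 7, 4, 9, 10, 11, 1, 12, 14, 13, 8]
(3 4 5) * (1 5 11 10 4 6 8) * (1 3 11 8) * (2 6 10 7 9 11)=(1 5 2 6)(3 10 4 8)(7 9 11)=[0, 5, 6, 10, 8, 2, 1, 9, 3, 11, 4, 7]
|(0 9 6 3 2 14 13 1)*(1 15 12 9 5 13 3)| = 24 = |(0 5 13 15 12 9 6 1)(2 14 3)|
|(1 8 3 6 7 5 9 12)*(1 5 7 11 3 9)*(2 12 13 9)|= |(1 8 2 12 5)(3 6 11)(9 13)|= 30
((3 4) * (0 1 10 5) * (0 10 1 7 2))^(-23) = ((0 7 2)(3 4)(5 10))^(-23) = (0 7 2)(3 4)(5 10)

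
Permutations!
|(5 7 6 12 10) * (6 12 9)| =4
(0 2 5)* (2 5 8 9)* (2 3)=(0 5)(2 8 9 3)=[5, 1, 8, 2, 4, 0, 6, 7, 9, 3]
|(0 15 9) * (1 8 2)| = 3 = |(0 15 9)(1 8 2)|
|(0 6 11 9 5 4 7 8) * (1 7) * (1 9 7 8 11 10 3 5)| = |(0 6 10 3 5 4 9 1 8)(7 11)| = 18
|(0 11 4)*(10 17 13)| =3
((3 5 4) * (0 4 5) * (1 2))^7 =((5)(0 4 3)(1 2))^7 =(5)(0 4 3)(1 2)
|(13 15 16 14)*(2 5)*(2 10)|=|(2 5 10)(13 15 16 14)|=12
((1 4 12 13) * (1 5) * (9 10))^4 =((1 4 12 13 5)(9 10))^4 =(1 5 13 12 4)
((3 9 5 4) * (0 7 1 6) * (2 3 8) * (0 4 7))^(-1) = (1 7 5 9 3 2 8 4 6)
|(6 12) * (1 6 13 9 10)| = |(1 6 12 13 9 10)| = 6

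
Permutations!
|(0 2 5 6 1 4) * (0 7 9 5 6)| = |(0 2 6 1 4 7 9 5)| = 8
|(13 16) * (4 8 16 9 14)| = |(4 8 16 13 9 14)| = 6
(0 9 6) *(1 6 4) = (0 9 4 1 6) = [9, 6, 2, 3, 1, 5, 0, 7, 8, 4]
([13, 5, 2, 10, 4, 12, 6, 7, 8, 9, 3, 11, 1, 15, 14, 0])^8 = (0 15 13)(1 12 5)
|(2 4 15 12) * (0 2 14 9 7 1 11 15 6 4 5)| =|(0 2 5)(1 11 15 12 14 9 7)(4 6)| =42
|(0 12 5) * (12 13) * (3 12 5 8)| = |(0 13 5)(3 12 8)| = 3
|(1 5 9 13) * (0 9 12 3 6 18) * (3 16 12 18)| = |(0 9 13 1 5 18)(3 6)(12 16)| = 6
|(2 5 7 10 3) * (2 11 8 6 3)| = 4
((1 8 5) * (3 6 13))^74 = (1 5 8)(3 13 6)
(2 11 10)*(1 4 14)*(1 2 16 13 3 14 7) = (1 4 7)(2 11 10 16 13 3 14) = [0, 4, 11, 14, 7, 5, 6, 1, 8, 9, 16, 10, 12, 3, 2, 15, 13]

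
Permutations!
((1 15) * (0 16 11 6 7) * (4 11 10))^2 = (0 10 11 7 16 4 6)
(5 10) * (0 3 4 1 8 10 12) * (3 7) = (0 7 3 4 1 8 10 5 12) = [7, 8, 2, 4, 1, 12, 6, 3, 10, 9, 5, 11, 0]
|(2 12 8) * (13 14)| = 6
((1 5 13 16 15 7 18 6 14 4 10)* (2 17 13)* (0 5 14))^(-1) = (0 6 18 7 15 16 13 17 2 5)(1 10 4 14)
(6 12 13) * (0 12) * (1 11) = (0 12 13 6)(1 11) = [12, 11, 2, 3, 4, 5, 0, 7, 8, 9, 10, 1, 13, 6]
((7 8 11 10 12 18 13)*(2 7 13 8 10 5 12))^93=(5 8 12 11 18)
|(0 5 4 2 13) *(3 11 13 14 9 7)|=10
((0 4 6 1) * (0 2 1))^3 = ((0 4 6)(1 2))^3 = (6)(1 2)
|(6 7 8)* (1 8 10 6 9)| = |(1 8 9)(6 7 10)| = 3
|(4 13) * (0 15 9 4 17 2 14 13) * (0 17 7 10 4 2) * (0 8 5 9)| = |(0 15)(2 14 13 7 10 4 17 8 5 9)| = 10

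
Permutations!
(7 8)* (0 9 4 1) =(0 9 4 1)(7 8) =[9, 0, 2, 3, 1, 5, 6, 8, 7, 4]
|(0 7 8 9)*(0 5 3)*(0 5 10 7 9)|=|(0 9 10 7 8)(3 5)|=10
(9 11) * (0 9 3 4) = (0 9 11 3 4) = [9, 1, 2, 4, 0, 5, 6, 7, 8, 11, 10, 3]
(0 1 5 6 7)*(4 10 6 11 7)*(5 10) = (0 1 10 6 4 5 11 7) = [1, 10, 2, 3, 5, 11, 4, 0, 8, 9, 6, 7]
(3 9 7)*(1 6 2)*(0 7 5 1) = (0 7 3 9 5 1 6 2) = [7, 6, 0, 9, 4, 1, 2, 3, 8, 5]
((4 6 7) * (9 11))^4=(11)(4 6 7)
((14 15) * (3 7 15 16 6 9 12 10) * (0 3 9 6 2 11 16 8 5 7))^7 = (0 3)(2 11 16)(5 15 8 7 14)(9 12 10)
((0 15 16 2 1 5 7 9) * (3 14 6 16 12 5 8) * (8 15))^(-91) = (16)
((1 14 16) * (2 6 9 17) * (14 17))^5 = (1 14 6 17 16 9 2) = ((1 17 2 6 9 14 16))^5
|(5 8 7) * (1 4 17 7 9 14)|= |(1 4 17 7 5 8 9 14)|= 8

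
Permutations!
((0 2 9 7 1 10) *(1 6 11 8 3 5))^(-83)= ((0 2 9 7 6 11 8 3 5 1 10))^(-83)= (0 11 10 6 1 7 5 9 3 2 8)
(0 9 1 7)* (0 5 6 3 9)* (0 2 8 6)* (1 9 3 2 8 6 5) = (9)(0 8 5)(1 7)(2 6) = [8, 7, 6, 3, 4, 0, 2, 1, 5, 9]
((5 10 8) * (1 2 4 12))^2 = (1 4)(2 12)(5 8 10)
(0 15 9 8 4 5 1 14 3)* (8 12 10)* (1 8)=(0 15 9 12 10 1 14 3)(4 5 8)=[15, 14, 2, 0, 5, 8, 6, 7, 4, 12, 1, 11, 10, 13, 3, 9]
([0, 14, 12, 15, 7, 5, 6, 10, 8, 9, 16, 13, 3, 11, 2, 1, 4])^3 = [0, 12, 15, 14, 16, 5, 6, 4, 8, 9, 7, 13, 1, 11, 3, 2, 10]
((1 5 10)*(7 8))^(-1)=((1 5 10)(7 8))^(-1)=(1 10 5)(7 8)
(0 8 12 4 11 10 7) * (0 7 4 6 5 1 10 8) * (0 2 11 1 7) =[2, 10, 11, 3, 1, 7, 5, 0, 12, 9, 4, 8, 6] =(0 2 11 8 12 6 5 7)(1 10 4)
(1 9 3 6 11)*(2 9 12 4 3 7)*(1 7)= (1 12 4 3 6 11 7 2 9)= [0, 12, 9, 6, 3, 5, 11, 2, 8, 1, 10, 7, 4]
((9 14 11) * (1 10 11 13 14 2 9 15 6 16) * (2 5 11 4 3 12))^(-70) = ((1 10 4 3 12 2 9 5 11 15 6 16)(13 14))^(-70) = (1 4 12 9 11 6)(2 5 15 16 10 3)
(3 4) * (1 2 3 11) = (1 2 3 4 11) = [0, 2, 3, 4, 11, 5, 6, 7, 8, 9, 10, 1]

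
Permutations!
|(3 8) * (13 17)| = |(3 8)(13 17)| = 2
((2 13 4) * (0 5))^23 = ((0 5)(2 13 4))^23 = (0 5)(2 4 13)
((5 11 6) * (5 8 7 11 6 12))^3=(5 7)(6 11)(8 12)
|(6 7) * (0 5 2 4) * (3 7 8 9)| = |(0 5 2 4)(3 7 6 8 9)| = 20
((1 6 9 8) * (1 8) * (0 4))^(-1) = ((0 4)(1 6 9))^(-1) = (0 4)(1 9 6)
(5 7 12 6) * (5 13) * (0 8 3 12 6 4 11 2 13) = [8, 1, 13, 12, 11, 7, 0, 6, 3, 9, 10, 2, 4, 5] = (0 8 3 12 4 11 2 13 5 7 6)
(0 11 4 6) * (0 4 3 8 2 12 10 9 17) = (0 11 3 8 2 12 10 9 17)(4 6) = [11, 1, 12, 8, 6, 5, 4, 7, 2, 17, 9, 3, 10, 13, 14, 15, 16, 0]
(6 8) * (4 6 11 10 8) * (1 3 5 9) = (1 3 5 9)(4 6)(8 11 10) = [0, 3, 2, 5, 6, 9, 4, 7, 11, 1, 8, 10]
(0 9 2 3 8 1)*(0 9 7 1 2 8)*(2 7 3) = (0 3)(1 9 8 7) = [3, 9, 2, 0, 4, 5, 6, 1, 7, 8]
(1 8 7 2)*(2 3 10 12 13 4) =(1 8 7 3 10 12 13 4 2) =[0, 8, 1, 10, 2, 5, 6, 3, 7, 9, 12, 11, 13, 4]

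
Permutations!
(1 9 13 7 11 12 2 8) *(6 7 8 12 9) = (1 6 7 11 9 13 8)(2 12) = [0, 6, 12, 3, 4, 5, 7, 11, 1, 13, 10, 9, 2, 8]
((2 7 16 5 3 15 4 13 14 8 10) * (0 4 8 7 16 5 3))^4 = (0 7 13)(2 8 3)(4 5 14)(10 15 16)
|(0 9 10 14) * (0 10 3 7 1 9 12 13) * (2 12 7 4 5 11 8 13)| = |(0 7 1 9 3 4 5 11 8 13)(2 12)(10 14)| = 10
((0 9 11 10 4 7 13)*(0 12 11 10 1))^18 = ((0 9 10 4 7 13 12 11 1))^18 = (13)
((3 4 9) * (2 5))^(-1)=(2 5)(3 9 4)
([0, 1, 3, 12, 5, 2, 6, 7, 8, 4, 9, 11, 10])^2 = (2 12 9 5 3 10 4)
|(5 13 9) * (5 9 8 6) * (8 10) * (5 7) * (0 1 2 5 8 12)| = |(0 1 2 5 13 10 12)(6 7 8)| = 21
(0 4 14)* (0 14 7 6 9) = [4, 1, 2, 3, 7, 5, 9, 6, 8, 0, 10, 11, 12, 13, 14] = (14)(0 4 7 6 9)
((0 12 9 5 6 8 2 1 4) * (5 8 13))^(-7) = (5 13 6)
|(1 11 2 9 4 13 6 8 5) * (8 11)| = 6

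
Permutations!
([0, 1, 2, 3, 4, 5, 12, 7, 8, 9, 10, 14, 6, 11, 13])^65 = (6 12)(11 13 14)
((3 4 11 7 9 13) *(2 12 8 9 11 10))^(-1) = ((2 12 8 9 13 3 4 10)(7 11))^(-1) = (2 10 4 3 13 9 8 12)(7 11)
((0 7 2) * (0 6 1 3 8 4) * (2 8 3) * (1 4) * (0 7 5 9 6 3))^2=(0 9 4 8 2)(1 3 5 6 7)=((0 5 9 6 4 7 8 1 2 3))^2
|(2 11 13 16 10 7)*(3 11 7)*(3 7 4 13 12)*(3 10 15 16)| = 8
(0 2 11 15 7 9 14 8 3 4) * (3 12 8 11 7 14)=(0 2 7 9 3 4)(8 12)(11 15 14)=[2, 1, 7, 4, 0, 5, 6, 9, 12, 3, 10, 15, 8, 13, 11, 14]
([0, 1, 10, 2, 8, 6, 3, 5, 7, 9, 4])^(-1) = (2 3 6 5 7 8 4 10)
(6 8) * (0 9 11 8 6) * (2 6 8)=(0 9 11 2 6 8)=[9, 1, 6, 3, 4, 5, 8, 7, 0, 11, 10, 2]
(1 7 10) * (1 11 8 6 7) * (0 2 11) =(0 2 11 8 6 7 10) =[2, 1, 11, 3, 4, 5, 7, 10, 6, 9, 0, 8]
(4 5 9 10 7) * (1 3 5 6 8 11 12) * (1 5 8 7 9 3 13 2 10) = [0, 13, 10, 8, 6, 3, 7, 4, 11, 1, 9, 12, 5, 2] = (1 13 2 10 9)(3 8 11 12 5)(4 6 7)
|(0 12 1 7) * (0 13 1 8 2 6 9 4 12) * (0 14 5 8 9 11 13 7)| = 9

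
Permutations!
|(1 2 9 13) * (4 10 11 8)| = 4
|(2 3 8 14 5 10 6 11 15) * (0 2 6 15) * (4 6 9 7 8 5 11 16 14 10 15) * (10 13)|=|(0 2 3 5 15 9 7 8 13 10 4 6 16 14 11)|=15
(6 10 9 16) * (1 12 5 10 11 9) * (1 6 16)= (16)(1 12 5 10 6 11 9)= [0, 12, 2, 3, 4, 10, 11, 7, 8, 1, 6, 9, 5, 13, 14, 15, 16]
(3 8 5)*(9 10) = (3 8 5)(9 10) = [0, 1, 2, 8, 4, 3, 6, 7, 5, 10, 9]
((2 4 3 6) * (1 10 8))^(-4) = (1 8 10)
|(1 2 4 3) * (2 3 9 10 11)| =10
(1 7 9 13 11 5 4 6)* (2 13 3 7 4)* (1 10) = (1 4 6 10)(2 13 11 5)(3 7 9) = [0, 4, 13, 7, 6, 2, 10, 9, 8, 3, 1, 5, 12, 11]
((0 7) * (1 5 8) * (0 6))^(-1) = ((0 7 6)(1 5 8))^(-1) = (0 6 7)(1 8 5)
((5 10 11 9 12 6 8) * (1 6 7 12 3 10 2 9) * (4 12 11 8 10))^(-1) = (1 11 7 12 4 3 9 2 5 8 10 6)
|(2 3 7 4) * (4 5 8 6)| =|(2 3 7 5 8 6 4)| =7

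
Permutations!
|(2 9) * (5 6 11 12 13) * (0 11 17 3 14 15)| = 10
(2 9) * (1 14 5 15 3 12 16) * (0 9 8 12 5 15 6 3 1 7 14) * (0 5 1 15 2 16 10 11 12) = (0 9 16 7 14 2 8)(1 5 6 3)(10 11 12) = [9, 5, 8, 1, 4, 6, 3, 14, 0, 16, 11, 12, 10, 13, 2, 15, 7]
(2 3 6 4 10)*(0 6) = (0 6 4 10 2 3) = [6, 1, 3, 0, 10, 5, 4, 7, 8, 9, 2]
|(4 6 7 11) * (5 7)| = 5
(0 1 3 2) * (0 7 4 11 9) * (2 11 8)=(0 1 3 11 9)(2 7 4 8)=[1, 3, 7, 11, 8, 5, 6, 4, 2, 0, 10, 9]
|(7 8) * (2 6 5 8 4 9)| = 7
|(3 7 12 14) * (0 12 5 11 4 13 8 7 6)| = |(0 12 14 3 6)(4 13 8 7 5 11)| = 30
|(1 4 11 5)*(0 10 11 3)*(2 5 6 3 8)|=5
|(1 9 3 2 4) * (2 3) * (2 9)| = |(9)(1 2 4)| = 3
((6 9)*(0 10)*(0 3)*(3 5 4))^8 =((0 10 5 4 3)(6 9))^8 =(0 4 10 3 5)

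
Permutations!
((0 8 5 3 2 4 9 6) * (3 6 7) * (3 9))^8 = (9)(2 3 4)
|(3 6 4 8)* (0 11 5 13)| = |(0 11 5 13)(3 6 4 8)| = 4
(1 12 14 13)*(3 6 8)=(1 12 14 13)(3 6 8)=[0, 12, 2, 6, 4, 5, 8, 7, 3, 9, 10, 11, 14, 1, 13]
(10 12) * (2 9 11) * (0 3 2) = (0 3 2 9 11)(10 12) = [3, 1, 9, 2, 4, 5, 6, 7, 8, 11, 12, 0, 10]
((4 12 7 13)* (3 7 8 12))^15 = ((3 7 13 4)(8 12))^15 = (3 4 13 7)(8 12)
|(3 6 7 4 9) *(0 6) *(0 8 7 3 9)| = 6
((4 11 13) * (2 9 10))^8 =((2 9 10)(4 11 13))^8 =(2 10 9)(4 13 11)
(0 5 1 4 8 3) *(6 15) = (0 5 1 4 8 3)(6 15) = [5, 4, 2, 0, 8, 1, 15, 7, 3, 9, 10, 11, 12, 13, 14, 6]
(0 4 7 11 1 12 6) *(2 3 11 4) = (0 2 3 11 1 12 6)(4 7) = [2, 12, 3, 11, 7, 5, 0, 4, 8, 9, 10, 1, 6]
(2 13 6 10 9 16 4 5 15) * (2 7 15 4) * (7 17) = (2 13 6 10 9 16)(4 5)(7 15 17) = [0, 1, 13, 3, 5, 4, 10, 15, 8, 16, 9, 11, 12, 6, 14, 17, 2, 7]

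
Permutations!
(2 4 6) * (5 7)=(2 4 6)(5 7)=[0, 1, 4, 3, 6, 7, 2, 5]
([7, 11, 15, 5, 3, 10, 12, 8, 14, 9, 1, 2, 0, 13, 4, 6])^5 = (0 3 2 7 5 15 8 10 6 14 1 12 4 11)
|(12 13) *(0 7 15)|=|(0 7 15)(12 13)|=6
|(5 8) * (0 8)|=3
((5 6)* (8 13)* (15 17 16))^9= ((5 6)(8 13)(15 17 16))^9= (17)(5 6)(8 13)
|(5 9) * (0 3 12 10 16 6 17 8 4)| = |(0 3 12 10 16 6 17 8 4)(5 9)| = 18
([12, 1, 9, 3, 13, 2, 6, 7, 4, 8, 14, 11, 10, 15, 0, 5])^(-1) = (0 14 10 12)(2 5 15 13 4 8 9)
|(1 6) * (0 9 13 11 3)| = 10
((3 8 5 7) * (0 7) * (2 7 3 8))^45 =((0 3 2 7 8 5))^45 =(0 7)(2 5)(3 8)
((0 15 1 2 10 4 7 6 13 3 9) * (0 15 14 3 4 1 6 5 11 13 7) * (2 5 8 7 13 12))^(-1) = (0 4 13 6 15 9 3 14)(1 10 2 12 11 5)(7 8)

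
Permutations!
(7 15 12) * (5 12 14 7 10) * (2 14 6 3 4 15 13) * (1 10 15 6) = (1 10 5 12 15)(2 14 7 13)(3 4 6) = [0, 10, 14, 4, 6, 12, 3, 13, 8, 9, 5, 11, 15, 2, 7, 1]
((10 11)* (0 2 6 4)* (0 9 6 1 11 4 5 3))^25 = ((0 2 1 11 10 4 9 6 5 3))^25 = (0 4)(1 6)(2 9)(3 10)(5 11)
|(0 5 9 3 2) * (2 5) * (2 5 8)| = 6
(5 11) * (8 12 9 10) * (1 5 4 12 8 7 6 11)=(1 5)(4 12 9 10 7 6 11)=[0, 5, 2, 3, 12, 1, 11, 6, 8, 10, 7, 4, 9]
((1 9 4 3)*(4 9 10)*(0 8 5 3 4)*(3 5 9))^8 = (0 9 1)(3 10 8)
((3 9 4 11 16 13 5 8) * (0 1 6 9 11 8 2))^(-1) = (0 2 5 13 16 11 3 8 4 9 6 1)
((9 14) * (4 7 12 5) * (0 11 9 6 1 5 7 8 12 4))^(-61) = (0 9 6 5 11 14 1)(4 7 12 8)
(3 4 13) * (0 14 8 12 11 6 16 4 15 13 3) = (0 14 8 12 11 6 16 4 3 15 13) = [14, 1, 2, 15, 3, 5, 16, 7, 12, 9, 10, 6, 11, 0, 8, 13, 4]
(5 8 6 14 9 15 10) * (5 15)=(5 8 6 14 9)(10 15)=[0, 1, 2, 3, 4, 8, 14, 7, 6, 5, 15, 11, 12, 13, 9, 10]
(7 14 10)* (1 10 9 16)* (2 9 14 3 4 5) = (1 10 7 3 4 5 2 9 16) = [0, 10, 9, 4, 5, 2, 6, 3, 8, 16, 7, 11, 12, 13, 14, 15, 1]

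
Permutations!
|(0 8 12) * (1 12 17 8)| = |(0 1 12)(8 17)| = 6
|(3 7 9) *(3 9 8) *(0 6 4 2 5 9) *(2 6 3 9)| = |(0 3 7 8 9)(2 5)(4 6)| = 10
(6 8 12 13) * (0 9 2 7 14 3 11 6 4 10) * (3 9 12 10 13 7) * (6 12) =(0 6 8 10)(2 3 11 12 7 14 9)(4 13) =[6, 1, 3, 11, 13, 5, 8, 14, 10, 2, 0, 12, 7, 4, 9]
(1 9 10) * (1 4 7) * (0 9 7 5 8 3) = [9, 7, 2, 0, 5, 8, 6, 1, 3, 10, 4] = (0 9 10 4 5 8 3)(1 7)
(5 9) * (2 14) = [0, 1, 14, 3, 4, 9, 6, 7, 8, 5, 10, 11, 12, 13, 2] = (2 14)(5 9)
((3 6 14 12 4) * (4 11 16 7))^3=((3 6 14 12 11 16 7 4))^3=(3 12 7 6 11 4 14 16)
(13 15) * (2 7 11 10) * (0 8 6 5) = (0 8 6 5)(2 7 11 10)(13 15) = [8, 1, 7, 3, 4, 0, 5, 11, 6, 9, 2, 10, 12, 15, 14, 13]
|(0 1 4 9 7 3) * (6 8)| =|(0 1 4 9 7 3)(6 8)| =6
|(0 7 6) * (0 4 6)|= 2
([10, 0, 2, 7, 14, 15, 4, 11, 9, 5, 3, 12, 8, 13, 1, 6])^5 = (0 12 6 10 8 4 3 9 14 7 5 1 11 15)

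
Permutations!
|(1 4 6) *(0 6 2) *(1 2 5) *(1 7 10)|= 15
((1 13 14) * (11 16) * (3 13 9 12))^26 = ((1 9 12 3 13 14)(11 16))^26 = (16)(1 12 13)(3 14 9)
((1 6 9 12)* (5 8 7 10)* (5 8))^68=(12)(7 8 10)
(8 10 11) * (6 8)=(6 8 10 11)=[0, 1, 2, 3, 4, 5, 8, 7, 10, 9, 11, 6]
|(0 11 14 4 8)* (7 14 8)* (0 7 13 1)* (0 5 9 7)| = |(0 11 8)(1 5 9 7 14 4 13)| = 21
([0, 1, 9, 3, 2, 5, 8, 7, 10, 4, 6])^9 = [0, 1, 2, 3, 4, 5, 6, 7, 8, 9, 10]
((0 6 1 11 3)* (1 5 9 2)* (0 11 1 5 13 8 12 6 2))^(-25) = (0 9 5 2)(3 11)(6 12 8 13)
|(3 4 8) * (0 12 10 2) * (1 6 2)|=6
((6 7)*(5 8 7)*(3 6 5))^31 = (3 6)(5 8 7)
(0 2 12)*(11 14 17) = (0 2 12)(11 14 17) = [2, 1, 12, 3, 4, 5, 6, 7, 8, 9, 10, 14, 0, 13, 17, 15, 16, 11]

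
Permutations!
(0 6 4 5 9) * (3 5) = (0 6 4 3 5 9) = [6, 1, 2, 5, 3, 9, 4, 7, 8, 0]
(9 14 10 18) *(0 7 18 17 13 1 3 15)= [7, 3, 2, 15, 4, 5, 6, 18, 8, 14, 17, 11, 12, 1, 10, 0, 16, 13, 9]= (0 7 18 9 14 10 17 13 1 3 15)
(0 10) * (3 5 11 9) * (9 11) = (11)(0 10)(3 5 9) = [10, 1, 2, 5, 4, 9, 6, 7, 8, 3, 0, 11]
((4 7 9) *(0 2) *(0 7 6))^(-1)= ((0 2 7 9 4 6))^(-1)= (0 6 4 9 7 2)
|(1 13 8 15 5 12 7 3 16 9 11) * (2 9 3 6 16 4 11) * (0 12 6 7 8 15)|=|(0 12 8)(1 13 15 5 6 16 3 4 11)(2 9)|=18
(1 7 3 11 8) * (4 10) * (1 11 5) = (1 7 3 5)(4 10)(8 11) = [0, 7, 2, 5, 10, 1, 6, 3, 11, 9, 4, 8]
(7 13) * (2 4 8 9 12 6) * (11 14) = (2 4 8 9 12 6)(7 13)(11 14) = [0, 1, 4, 3, 8, 5, 2, 13, 9, 12, 10, 14, 6, 7, 11]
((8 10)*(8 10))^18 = ((10))^18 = (10)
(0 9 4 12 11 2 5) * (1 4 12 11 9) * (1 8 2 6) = (0 8 2 5)(1 4 11 6)(9 12) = [8, 4, 5, 3, 11, 0, 1, 7, 2, 12, 10, 6, 9]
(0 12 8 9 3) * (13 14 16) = (0 12 8 9 3)(13 14 16) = [12, 1, 2, 0, 4, 5, 6, 7, 9, 3, 10, 11, 8, 14, 16, 15, 13]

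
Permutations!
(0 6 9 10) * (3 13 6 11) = (0 11 3 13 6 9 10) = [11, 1, 2, 13, 4, 5, 9, 7, 8, 10, 0, 3, 12, 6]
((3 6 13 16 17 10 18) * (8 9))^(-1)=(3 18 10 17 16 13 6)(8 9)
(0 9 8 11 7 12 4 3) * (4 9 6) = (0 6 4 3)(7 12 9 8 11) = [6, 1, 2, 0, 3, 5, 4, 12, 11, 8, 10, 7, 9]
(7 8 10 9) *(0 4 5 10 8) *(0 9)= (0 4 5 10)(7 9)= [4, 1, 2, 3, 5, 10, 6, 9, 8, 7, 0]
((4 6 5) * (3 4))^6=(3 6)(4 5)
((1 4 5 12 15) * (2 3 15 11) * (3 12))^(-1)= (1 15 3 5 4)(2 11 12)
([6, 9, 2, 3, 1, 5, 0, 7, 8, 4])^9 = (9)(0 6)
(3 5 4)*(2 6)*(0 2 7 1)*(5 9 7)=[2, 0, 6, 9, 3, 4, 5, 1, 8, 7]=(0 2 6 5 4 3 9 7 1)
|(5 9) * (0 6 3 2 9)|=6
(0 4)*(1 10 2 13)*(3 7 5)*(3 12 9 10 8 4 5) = (0 5 12 9 10 2 13 1 8 4)(3 7) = [5, 8, 13, 7, 0, 12, 6, 3, 4, 10, 2, 11, 9, 1]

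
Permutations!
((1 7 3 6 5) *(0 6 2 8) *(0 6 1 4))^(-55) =(0 4 5 6 8 2 3 7 1)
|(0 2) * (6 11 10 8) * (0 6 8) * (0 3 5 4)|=8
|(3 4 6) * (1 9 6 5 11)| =7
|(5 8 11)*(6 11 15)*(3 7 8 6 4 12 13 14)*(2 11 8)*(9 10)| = 12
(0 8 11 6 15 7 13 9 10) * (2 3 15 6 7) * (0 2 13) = [8, 1, 3, 15, 4, 5, 6, 0, 11, 10, 2, 7, 12, 9, 14, 13] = (0 8 11 7)(2 3 15 13 9 10)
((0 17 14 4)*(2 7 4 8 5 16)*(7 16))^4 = ((0 17 14 8 5 7 4)(2 16))^4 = (0 5 17 7 14 4 8)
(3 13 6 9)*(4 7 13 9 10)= (3 9)(4 7 13 6 10)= [0, 1, 2, 9, 7, 5, 10, 13, 8, 3, 4, 11, 12, 6]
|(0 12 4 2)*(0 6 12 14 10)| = |(0 14 10)(2 6 12 4)| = 12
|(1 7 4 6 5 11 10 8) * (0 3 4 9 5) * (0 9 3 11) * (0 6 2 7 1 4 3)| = |(0 11 10 8 4 2 7)(5 6 9)| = 21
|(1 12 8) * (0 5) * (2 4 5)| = 12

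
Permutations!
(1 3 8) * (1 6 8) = (1 3)(6 8) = [0, 3, 2, 1, 4, 5, 8, 7, 6]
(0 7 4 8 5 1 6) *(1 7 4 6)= (0 4 8 5 7 6)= [4, 1, 2, 3, 8, 7, 0, 6, 5]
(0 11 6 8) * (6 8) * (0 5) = (0 11 8 5) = [11, 1, 2, 3, 4, 0, 6, 7, 5, 9, 10, 8]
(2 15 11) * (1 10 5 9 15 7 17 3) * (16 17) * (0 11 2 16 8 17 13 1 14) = (0 11 16 13 1 10 5 9 15 2 7 8 17 3 14) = [11, 10, 7, 14, 4, 9, 6, 8, 17, 15, 5, 16, 12, 1, 0, 2, 13, 3]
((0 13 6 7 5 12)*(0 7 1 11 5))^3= ((0 13 6 1 11 5 12 7))^3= (0 1 12 13 11 7 6 5)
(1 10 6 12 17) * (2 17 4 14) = [0, 10, 17, 3, 14, 5, 12, 7, 8, 9, 6, 11, 4, 13, 2, 15, 16, 1] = (1 10 6 12 4 14 2 17)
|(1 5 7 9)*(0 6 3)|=12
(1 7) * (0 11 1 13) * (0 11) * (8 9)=(1 7 13 11)(8 9)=[0, 7, 2, 3, 4, 5, 6, 13, 9, 8, 10, 1, 12, 11]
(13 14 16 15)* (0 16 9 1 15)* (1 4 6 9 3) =[16, 15, 2, 1, 6, 5, 9, 7, 8, 4, 10, 11, 12, 14, 3, 13, 0] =(0 16)(1 15 13 14 3)(4 6 9)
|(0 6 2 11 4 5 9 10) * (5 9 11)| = 8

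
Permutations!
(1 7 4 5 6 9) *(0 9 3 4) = [9, 7, 2, 4, 5, 6, 3, 0, 8, 1] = (0 9 1 7)(3 4 5 6)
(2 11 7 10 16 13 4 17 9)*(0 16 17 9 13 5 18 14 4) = (0 16 5 18 14 4 9 2 11 7 10 17 13) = [16, 1, 11, 3, 9, 18, 6, 10, 8, 2, 17, 7, 12, 0, 4, 15, 5, 13, 14]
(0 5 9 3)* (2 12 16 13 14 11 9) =(0 5 2 12 16 13 14 11 9 3) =[5, 1, 12, 0, 4, 2, 6, 7, 8, 3, 10, 9, 16, 14, 11, 15, 13]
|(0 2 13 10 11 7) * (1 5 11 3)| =|(0 2 13 10 3 1 5 11 7)| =9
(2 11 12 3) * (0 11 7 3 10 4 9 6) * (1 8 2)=(0 11 12 10 4 9 6)(1 8 2 7 3)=[11, 8, 7, 1, 9, 5, 0, 3, 2, 6, 4, 12, 10]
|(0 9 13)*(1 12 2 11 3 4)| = 6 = |(0 9 13)(1 12 2 11 3 4)|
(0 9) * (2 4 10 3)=(0 9)(2 4 10 3)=[9, 1, 4, 2, 10, 5, 6, 7, 8, 0, 3]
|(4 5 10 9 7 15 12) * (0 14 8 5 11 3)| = |(0 14 8 5 10 9 7 15 12 4 11 3)| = 12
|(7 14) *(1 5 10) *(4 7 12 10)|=|(1 5 4 7 14 12 10)|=7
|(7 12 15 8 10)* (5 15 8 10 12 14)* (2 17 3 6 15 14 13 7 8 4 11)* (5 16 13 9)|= 30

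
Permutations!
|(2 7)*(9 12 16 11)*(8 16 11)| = 6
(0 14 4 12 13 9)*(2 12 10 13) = (0 14 4 10 13 9)(2 12) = [14, 1, 12, 3, 10, 5, 6, 7, 8, 0, 13, 11, 2, 9, 4]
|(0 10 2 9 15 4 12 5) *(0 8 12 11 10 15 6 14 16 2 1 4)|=60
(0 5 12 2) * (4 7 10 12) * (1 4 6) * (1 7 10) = (0 5 6 7 1 4 10 12 2) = [5, 4, 0, 3, 10, 6, 7, 1, 8, 9, 12, 11, 2]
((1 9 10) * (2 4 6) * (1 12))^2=((1 9 10 12)(2 4 6))^2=(1 10)(2 6 4)(9 12)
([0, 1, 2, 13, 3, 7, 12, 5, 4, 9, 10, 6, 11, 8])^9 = (3 13 8 4)(5 7)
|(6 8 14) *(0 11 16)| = |(0 11 16)(6 8 14)| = 3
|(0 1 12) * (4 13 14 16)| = 12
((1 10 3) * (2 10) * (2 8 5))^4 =((1 8 5 2 10 3))^4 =(1 10 5)(2 8 3)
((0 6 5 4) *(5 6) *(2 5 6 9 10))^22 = (0 6 9 10 2 5 4)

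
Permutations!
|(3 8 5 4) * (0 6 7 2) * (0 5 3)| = |(0 6 7 2 5 4)(3 8)| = 6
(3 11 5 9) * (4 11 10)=(3 10 4 11 5 9)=[0, 1, 2, 10, 11, 9, 6, 7, 8, 3, 4, 5]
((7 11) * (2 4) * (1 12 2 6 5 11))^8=((1 12 2 4 6 5 11 7))^8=(12)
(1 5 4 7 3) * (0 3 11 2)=(0 3 1 5 4 7 11 2)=[3, 5, 0, 1, 7, 4, 6, 11, 8, 9, 10, 2]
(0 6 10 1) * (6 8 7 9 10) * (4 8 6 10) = (0 6 10 1)(4 8 7 9) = [6, 0, 2, 3, 8, 5, 10, 9, 7, 4, 1]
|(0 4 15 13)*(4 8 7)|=|(0 8 7 4 15 13)|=6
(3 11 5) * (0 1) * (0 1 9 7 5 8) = (0 9 7 5 3 11 8) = [9, 1, 2, 11, 4, 3, 6, 5, 0, 7, 10, 8]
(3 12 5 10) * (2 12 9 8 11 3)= [0, 1, 12, 9, 4, 10, 6, 7, 11, 8, 2, 3, 5]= (2 12 5 10)(3 9 8 11)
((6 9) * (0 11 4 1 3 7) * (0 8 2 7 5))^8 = (0 4 3)(1 5 11)(2 8 7)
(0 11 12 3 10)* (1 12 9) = [11, 12, 2, 10, 4, 5, 6, 7, 8, 1, 0, 9, 3] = (0 11 9 1 12 3 10)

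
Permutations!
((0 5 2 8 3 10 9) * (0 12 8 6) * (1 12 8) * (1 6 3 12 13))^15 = ((0 5 2 3 10 9 8 12 6)(1 13))^15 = (0 8 3)(1 13)(2 6 9)(5 12 10)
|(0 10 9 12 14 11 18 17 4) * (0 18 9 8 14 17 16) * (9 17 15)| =|(0 10 8 14 11 17 4 18 16)(9 12 15)| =9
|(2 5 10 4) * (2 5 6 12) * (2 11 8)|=|(2 6 12 11 8)(4 5 10)|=15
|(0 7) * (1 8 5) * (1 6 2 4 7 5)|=|(0 5 6 2 4 7)(1 8)|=6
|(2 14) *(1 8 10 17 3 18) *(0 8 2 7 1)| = |(0 8 10 17 3 18)(1 2 14 7)| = 12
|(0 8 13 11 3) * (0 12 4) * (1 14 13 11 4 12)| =|(0 8 11 3 1 14 13 4)| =8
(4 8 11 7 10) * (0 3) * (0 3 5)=[5, 1, 2, 3, 8, 0, 6, 10, 11, 9, 4, 7]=(0 5)(4 8 11 7 10)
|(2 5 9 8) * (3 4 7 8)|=|(2 5 9 3 4 7 8)|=7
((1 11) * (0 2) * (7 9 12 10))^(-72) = ((0 2)(1 11)(7 9 12 10))^(-72) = (12)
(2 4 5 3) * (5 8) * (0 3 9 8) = (0 3 2 4)(5 9 8) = [3, 1, 4, 2, 0, 9, 6, 7, 5, 8]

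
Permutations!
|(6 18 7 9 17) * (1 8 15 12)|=|(1 8 15 12)(6 18 7 9 17)|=20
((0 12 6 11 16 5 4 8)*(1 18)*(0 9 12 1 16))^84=(0 9 16 11 8 18 6 4 1 12 5)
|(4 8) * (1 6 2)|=6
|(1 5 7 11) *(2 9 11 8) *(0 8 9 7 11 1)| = |(0 8 2 7 9 1 5 11)| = 8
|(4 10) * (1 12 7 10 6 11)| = |(1 12 7 10 4 6 11)| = 7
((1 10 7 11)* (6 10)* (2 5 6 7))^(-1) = (1 11 7)(2 10 6 5)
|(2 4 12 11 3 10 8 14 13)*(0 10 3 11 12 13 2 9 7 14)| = 6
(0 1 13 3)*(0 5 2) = (0 1 13 3 5 2) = [1, 13, 0, 5, 4, 2, 6, 7, 8, 9, 10, 11, 12, 3]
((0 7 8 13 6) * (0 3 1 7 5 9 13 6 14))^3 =(0 13 5 14 9)(1 6 7 3 8)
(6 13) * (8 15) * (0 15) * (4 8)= (0 15 4 8)(6 13)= [15, 1, 2, 3, 8, 5, 13, 7, 0, 9, 10, 11, 12, 6, 14, 4]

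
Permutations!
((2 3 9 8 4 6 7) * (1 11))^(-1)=((1 11)(2 3 9 8 4 6 7))^(-1)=(1 11)(2 7 6 4 8 9 3)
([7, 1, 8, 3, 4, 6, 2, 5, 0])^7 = (0 7 5 6 2 8)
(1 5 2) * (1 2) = (1 5) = [0, 5, 2, 3, 4, 1]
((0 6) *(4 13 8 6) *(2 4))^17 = (0 6 8 13 4 2)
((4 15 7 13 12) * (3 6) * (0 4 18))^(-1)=((0 4 15 7 13 12 18)(3 6))^(-1)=(0 18 12 13 7 15 4)(3 6)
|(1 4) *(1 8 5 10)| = 5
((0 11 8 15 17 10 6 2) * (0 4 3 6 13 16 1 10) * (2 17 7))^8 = ((0 11 8 15 7 2 4 3 6 17)(1 10 13 16))^8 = (0 6 4 7 8)(2 15 11 17 3)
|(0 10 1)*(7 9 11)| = 3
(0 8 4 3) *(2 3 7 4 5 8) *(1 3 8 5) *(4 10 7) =(0 2 8 1 3)(7 10) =[2, 3, 8, 0, 4, 5, 6, 10, 1, 9, 7]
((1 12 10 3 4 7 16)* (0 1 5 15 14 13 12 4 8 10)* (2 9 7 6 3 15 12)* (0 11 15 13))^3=((0 1 4 6 3 8 10 13 2 9 7 16 5 12 11 15 14))^3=(0 6 10 9 5 15 1 3 13 7 12 14 4 8 2 16 11)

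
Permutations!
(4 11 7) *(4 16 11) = (7 16 11) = [0, 1, 2, 3, 4, 5, 6, 16, 8, 9, 10, 7, 12, 13, 14, 15, 11]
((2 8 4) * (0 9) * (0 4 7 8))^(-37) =((0 9 4 2)(7 8))^(-37) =(0 2 4 9)(7 8)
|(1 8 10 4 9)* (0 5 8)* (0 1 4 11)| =|(0 5 8 10 11)(4 9)| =10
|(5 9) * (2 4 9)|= |(2 4 9 5)|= 4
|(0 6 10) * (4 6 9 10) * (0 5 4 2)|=7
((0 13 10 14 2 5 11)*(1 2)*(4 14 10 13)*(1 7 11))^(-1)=(0 11 7 14 4)(1 5 2)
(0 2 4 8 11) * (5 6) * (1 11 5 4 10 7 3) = [2, 11, 10, 1, 8, 6, 4, 3, 5, 9, 7, 0] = (0 2 10 7 3 1 11)(4 8 5 6)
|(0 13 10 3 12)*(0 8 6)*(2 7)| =|(0 13 10 3 12 8 6)(2 7)| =14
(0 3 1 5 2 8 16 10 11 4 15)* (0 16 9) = [3, 5, 8, 1, 15, 2, 6, 7, 9, 0, 11, 4, 12, 13, 14, 16, 10] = (0 3 1 5 2 8 9)(4 15 16 10 11)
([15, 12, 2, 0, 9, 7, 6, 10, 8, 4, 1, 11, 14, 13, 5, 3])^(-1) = (0 3 15)(1 10 7 5 14 12)(4 9)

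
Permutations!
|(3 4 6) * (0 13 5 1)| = 12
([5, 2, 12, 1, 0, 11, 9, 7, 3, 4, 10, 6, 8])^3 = [6, 8, 3, 12, 11, 9, 0, 7, 2, 5, 10, 4, 1]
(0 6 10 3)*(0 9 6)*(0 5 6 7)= (0 5 6 10 3 9 7)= [5, 1, 2, 9, 4, 6, 10, 0, 8, 7, 3]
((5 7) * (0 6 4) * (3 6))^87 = (0 4 6 3)(5 7)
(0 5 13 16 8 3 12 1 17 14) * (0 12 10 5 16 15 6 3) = [16, 17, 2, 10, 4, 13, 3, 7, 0, 9, 5, 11, 1, 15, 12, 6, 8, 14] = (0 16 8)(1 17 14 12)(3 10 5 13 15 6)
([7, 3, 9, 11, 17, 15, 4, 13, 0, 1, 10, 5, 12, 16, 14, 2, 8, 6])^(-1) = (0 8 16 13 7)(1 9 2 15 5 11 3)(4 6 17)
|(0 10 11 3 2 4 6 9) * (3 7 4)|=14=|(0 10 11 7 4 6 9)(2 3)|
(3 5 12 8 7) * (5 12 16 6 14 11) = (3 12 8 7)(5 16 6 14 11) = [0, 1, 2, 12, 4, 16, 14, 3, 7, 9, 10, 5, 8, 13, 11, 15, 6]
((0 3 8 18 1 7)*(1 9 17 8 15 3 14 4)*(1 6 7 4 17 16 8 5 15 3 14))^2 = ((0 1 4 6 7)(5 15 14 17)(8 18 9 16))^2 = (0 4 7 1 6)(5 14)(8 9)(15 17)(16 18)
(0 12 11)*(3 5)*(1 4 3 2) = (0 12 11)(1 4 3 5 2) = [12, 4, 1, 5, 3, 2, 6, 7, 8, 9, 10, 0, 11]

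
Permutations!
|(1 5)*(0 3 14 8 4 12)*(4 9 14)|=|(0 3 4 12)(1 5)(8 9 14)|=12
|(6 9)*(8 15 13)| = 6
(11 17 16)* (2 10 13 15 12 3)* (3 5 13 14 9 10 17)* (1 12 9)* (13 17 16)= [0, 12, 16, 2, 4, 17, 6, 7, 8, 10, 14, 3, 5, 15, 1, 9, 11, 13]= (1 12 5 17 13 15 9 10 14)(2 16 11 3)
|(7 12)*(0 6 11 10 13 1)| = 6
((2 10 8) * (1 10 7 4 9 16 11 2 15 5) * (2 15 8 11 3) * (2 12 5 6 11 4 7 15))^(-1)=(1 5 12 3 16 9 4 10)(2 11 6 15)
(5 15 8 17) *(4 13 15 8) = (4 13 15)(5 8 17) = [0, 1, 2, 3, 13, 8, 6, 7, 17, 9, 10, 11, 12, 15, 14, 4, 16, 5]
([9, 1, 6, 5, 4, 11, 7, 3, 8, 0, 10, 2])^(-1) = (0 9)(2 11 5 3 7 6)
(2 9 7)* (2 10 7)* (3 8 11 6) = (2 9)(3 8 11 6)(7 10) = [0, 1, 9, 8, 4, 5, 3, 10, 11, 2, 7, 6]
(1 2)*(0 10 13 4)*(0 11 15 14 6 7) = (0 10 13 4 11 15 14 6 7)(1 2) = [10, 2, 1, 3, 11, 5, 7, 0, 8, 9, 13, 15, 12, 4, 6, 14]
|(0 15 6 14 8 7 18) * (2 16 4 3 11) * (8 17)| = 40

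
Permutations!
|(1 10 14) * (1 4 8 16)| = 6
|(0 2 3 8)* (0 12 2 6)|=|(0 6)(2 3 8 12)|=4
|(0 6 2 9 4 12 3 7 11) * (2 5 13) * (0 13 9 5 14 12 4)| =11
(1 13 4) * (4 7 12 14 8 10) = [0, 13, 2, 3, 1, 5, 6, 12, 10, 9, 4, 11, 14, 7, 8] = (1 13 7 12 14 8 10 4)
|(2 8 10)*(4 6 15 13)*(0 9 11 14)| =12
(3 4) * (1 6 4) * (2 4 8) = (1 6 8 2 4 3) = [0, 6, 4, 1, 3, 5, 8, 7, 2]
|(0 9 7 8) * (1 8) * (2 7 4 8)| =|(0 9 4 8)(1 2 7)| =12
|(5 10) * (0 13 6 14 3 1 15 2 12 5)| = 11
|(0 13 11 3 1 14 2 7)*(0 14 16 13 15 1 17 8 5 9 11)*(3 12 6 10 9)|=60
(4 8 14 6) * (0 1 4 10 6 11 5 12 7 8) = [1, 4, 2, 3, 0, 12, 10, 8, 14, 9, 6, 5, 7, 13, 11] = (0 1 4)(5 12 7 8 14 11)(6 10)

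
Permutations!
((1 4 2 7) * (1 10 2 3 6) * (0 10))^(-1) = (0 7 2 10)(1 6 3 4)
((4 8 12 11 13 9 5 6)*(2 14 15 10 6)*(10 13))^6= (15)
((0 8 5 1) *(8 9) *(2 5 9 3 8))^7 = ((0 3 8 9 2 5 1))^7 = (9)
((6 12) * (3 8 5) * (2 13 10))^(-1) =((2 13 10)(3 8 5)(6 12))^(-1) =(2 10 13)(3 5 8)(6 12)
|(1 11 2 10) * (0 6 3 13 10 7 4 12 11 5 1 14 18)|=70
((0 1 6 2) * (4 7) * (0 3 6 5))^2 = (7)(0 5 1)(2 6 3)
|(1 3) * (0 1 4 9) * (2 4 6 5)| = |(0 1 3 6 5 2 4 9)| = 8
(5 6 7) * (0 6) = (0 6 7 5) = [6, 1, 2, 3, 4, 0, 7, 5]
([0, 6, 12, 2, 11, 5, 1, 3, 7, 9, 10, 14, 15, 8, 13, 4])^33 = [0, 6, 4, 15, 13, 5, 1, 12, 2, 9, 10, 8, 11, 3, 7, 14]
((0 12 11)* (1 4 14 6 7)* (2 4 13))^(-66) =((0 12 11)(1 13 2 4 14 6 7))^(-66) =(1 14 13 6 2 7 4)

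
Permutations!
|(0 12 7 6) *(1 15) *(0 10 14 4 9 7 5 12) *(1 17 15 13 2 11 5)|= |(1 13 2 11 5 12)(4 9 7 6 10 14)(15 17)|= 6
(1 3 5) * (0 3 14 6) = (0 3 5 1 14 6) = [3, 14, 2, 5, 4, 1, 0, 7, 8, 9, 10, 11, 12, 13, 6]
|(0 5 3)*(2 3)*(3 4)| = |(0 5 2 4 3)| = 5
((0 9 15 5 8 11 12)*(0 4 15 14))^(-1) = ((0 9 14)(4 15 5 8 11 12))^(-1) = (0 14 9)(4 12 11 8 5 15)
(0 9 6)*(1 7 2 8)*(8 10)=(0 9 6)(1 7 2 10 8)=[9, 7, 10, 3, 4, 5, 0, 2, 1, 6, 8]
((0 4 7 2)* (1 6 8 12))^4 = (12)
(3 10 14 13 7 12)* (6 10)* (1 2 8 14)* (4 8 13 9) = (1 2 13 7 12 3 6 10)(4 8 14 9) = [0, 2, 13, 6, 8, 5, 10, 12, 14, 4, 1, 11, 3, 7, 9]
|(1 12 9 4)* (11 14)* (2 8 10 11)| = 20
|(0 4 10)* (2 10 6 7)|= |(0 4 6 7 2 10)|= 6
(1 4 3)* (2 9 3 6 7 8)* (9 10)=(1 4 6 7 8 2 10 9 3)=[0, 4, 10, 1, 6, 5, 7, 8, 2, 3, 9]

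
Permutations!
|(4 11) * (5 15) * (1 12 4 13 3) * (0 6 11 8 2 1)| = 10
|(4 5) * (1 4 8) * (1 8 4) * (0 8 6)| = |(0 8 6)(4 5)| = 6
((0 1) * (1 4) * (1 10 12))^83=(0 12 4 1 10)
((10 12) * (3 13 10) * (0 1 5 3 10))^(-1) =(0 13 3 5 1)(10 12)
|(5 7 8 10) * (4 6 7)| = 6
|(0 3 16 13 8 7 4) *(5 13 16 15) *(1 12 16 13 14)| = 12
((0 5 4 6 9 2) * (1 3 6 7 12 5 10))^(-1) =((0 10 1 3 6 9 2)(4 7 12 5))^(-1) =(0 2 9 6 3 1 10)(4 5 12 7)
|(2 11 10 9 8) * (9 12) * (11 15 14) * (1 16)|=|(1 16)(2 15 14 11 10 12 9 8)|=8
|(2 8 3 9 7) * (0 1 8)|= 7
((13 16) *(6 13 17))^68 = (17)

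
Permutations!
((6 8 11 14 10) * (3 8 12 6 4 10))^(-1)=((3 8 11 14)(4 10)(6 12))^(-1)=(3 14 11 8)(4 10)(6 12)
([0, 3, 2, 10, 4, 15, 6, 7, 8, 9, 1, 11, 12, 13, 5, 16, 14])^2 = [0, 10, 2, 1, 4, 16, 6, 7, 8, 9, 3, 11, 12, 13, 15, 14, 5]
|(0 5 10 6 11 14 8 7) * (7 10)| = |(0 5 7)(6 11 14 8 10)| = 15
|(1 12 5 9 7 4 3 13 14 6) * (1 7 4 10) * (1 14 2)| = |(1 12 5 9 4 3 13 2)(6 7 10 14)| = 8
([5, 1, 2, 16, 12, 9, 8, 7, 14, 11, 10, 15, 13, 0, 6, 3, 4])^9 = [13, 1, 2, 15, 16, 0, 6, 7, 8, 5, 10, 9, 4, 12, 14, 11, 3]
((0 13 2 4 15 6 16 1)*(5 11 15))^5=(0 11)(1 5)(2 6)(4 16)(13 15)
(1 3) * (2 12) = (1 3)(2 12) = [0, 3, 12, 1, 4, 5, 6, 7, 8, 9, 10, 11, 2]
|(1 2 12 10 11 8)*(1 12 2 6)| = 4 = |(1 6)(8 12 10 11)|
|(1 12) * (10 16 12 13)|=5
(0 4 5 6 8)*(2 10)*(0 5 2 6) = [4, 1, 10, 3, 2, 0, 8, 7, 5, 9, 6] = (0 4 2 10 6 8 5)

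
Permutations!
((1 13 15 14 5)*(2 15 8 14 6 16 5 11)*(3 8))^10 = ((1 13 3 8 14 11 2 15 6 16 5))^10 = (1 5 16 6 15 2 11 14 8 3 13)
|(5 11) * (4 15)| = |(4 15)(5 11)| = 2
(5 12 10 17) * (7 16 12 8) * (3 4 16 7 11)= (3 4 16 12 10 17 5 8 11)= [0, 1, 2, 4, 16, 8, 6, 7, 11, 9, 17, 3, 10, 13, 14, 15, 12, 5]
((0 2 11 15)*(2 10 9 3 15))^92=(0 9 15 10 3)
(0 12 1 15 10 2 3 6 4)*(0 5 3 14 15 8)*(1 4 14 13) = [12, 8, 13, 6, 5, 3, 14, 7, 0, 9, 2, 11, 4, 1, 15, 10] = (0 12 4 5 3 6 14 15 10 2 13 1 8)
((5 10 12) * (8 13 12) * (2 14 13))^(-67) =((2 14 13 12 5 10 8))^(-67) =(2 12 8 13 10 14 5)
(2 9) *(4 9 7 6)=(2 7 6 4 9)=[0, 1, 7, 3, 9, 5, 4, 6, 8, 2]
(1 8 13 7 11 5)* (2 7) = (1 8 13 2 7 11 5) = [0, 8, 7, 3, 4, 1, 6, 11, 13, 9, 10, 5, 12, 2]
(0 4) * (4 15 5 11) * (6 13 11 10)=(0 15 5 10 6 13 11 4)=[15, 1, 2, 3, 0, 10, 13, 7, 8, 9, 6, 4, 12, 11, 14, 5]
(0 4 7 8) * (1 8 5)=(0 4 7 5 1 8)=[4, 8, 2, 3, 7, 1, 6, 5, 0]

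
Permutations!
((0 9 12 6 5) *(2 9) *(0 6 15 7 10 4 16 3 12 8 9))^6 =(3 16 4 10 7 15 12) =((0 2)(3 12 15 7 10 4 16)(5 6)(8 9))^6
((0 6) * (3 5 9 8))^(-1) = (0 6)(3 8 9 5)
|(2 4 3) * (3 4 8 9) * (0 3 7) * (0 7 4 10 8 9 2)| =10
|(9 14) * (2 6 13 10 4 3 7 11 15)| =18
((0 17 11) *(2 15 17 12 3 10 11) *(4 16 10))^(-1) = (0 11 10 16 4 3 12)(2 17 15)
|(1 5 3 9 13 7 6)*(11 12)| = 14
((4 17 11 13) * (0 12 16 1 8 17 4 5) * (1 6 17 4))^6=((0 12 16 6 17 11 13 5)(1 8 4))^6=(0 13 17 16)(5 11 6 12)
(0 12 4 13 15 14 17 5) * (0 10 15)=(0 12 4 13)(5 10 15 14 17)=[12, 1, 2, 3, 13, 10, 6, 7, 8, 9, 15, 11, 4, 0, 17, 14, 16, 5]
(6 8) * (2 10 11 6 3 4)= (2 10 11 6 8 3 4)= [0, 1, 10, 4, 2, 5, 8, 7, 3, 9, 11, 6]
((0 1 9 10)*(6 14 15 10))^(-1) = ((0 1 9 6 14 15 10))^(-1) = (0 10 15 14 6 9 1)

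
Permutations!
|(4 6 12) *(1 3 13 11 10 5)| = |(1 3 13 11 10 5)(4 6 12)| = 6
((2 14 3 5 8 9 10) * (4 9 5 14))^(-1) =((2 4 9 10)(3 14)(5 8))^(-1) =(2 10 9 4)(3 14)(5 8)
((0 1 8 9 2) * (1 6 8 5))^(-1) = ((0 6 8 9 2)(1 5))^(-1) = (0 2 9 8 6)(1 5)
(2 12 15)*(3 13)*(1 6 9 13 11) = (1 6 9 13 3 11)(2 12 15) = [0, 6, 12, 11, 4, 5, 9, 7, 8, 13, 10, 1, 15, 3, 14, 2]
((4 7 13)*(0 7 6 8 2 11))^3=((0 7 13 4 6 8 2 11))^3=(0 4 2 7 6 11 13 8)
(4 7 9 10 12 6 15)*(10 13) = (4 7 9 13 10 12 6 15) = [0, 1, 2, 3, 7, 5, 15, 9, 8, 13, 12, 11, 6, 10, 14, 4]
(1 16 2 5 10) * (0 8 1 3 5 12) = (0 8 1 16 2 12)(3 5 10) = [8, 16, 12, 5, 4, 10, 6, 7, 1, 9, 3, 11, 0, 13, 14, 15, 2]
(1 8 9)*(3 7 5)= [0, 8, 2, 7, 4, 3, 6, 5, 9, 1]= (1 8 9)(3 7 5)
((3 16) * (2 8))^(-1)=(2 8)(3 16)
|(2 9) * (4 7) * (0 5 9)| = |(0 5 9 2)(4 7)| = 4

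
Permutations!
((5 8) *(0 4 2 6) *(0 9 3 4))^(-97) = ((2 6 9 3 4)(5 8))^(-97) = (2 3 6 4 9)(5 8)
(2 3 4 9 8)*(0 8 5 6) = (0 8 2 3 4 9 5 6) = [8, 1, 3, 4, 9, 6, 0, 7, 2, 5]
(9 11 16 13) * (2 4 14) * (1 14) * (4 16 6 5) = (1 14 2 16 13 9 11 6 5 4) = [0, 14, 16, 3, 1, 4, 5, 7, 8, 11, 10, 6, 12, 9, 2, 15, 13]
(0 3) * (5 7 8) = (0 3)(5 7 8) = [3, 1, 2, 0, 4, 7, 6, 8, 5]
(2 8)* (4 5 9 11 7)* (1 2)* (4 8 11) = [0, 2, 11, 3, 5, 9, 6, 8, 1, 4, 10, 7] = (1 2 11 7 8)(4 5 9)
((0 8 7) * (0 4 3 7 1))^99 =((0 8 1)(3 7 4))^99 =(8)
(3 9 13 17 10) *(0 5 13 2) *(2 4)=[5, 1, 0, 9, 2, 13, 6, 7, 8, 4, 3, 11, 12, 17, 14, 15, 16, 10]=(0 5 13 17 10 3 9 4 2)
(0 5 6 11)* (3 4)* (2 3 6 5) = (0 2 3 4 6 11) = [2, 1, 3, 4, 6, 5, 11, 7, 8, 9, 10, 0]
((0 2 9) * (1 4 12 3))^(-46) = ((0 2 9)(1 4 12 3))^(-46) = (0 9 2)(1 12)(3 4)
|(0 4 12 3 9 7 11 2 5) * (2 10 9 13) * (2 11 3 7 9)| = 10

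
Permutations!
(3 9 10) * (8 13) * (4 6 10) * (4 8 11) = (3 9 8 13 11 4 6 10) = [0, 1, 2, 9, 6, 5, 10, 7, 13, 8, 3, 4, 12, 11]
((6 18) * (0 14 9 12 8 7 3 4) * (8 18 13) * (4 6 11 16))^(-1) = ((0 14 9 12 18 11 16 4)(3 6 13 8 7))^(-1) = (0 4 16 11 18 12 9 14)(3 7 8 13 6)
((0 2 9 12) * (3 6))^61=(0 2 9 12)(3 6)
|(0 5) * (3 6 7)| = |(0 5)(3 6 7)| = 6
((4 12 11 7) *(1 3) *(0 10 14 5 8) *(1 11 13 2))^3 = (0 5 10 8 14)(1 7 13 3 4 2 11 12)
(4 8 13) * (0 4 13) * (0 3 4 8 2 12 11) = (13)(0 8 3 4 2 12 11) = [8, 1, 12, 4, 2, 5, 6, 7, 3, 9, 10, 0, 11, 13]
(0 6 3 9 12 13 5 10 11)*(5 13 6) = (13)(0 5 10 11)(3 9 12 6) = [5, 1, 2, 9, 4, 10, 3, 7, 8, 12, 11, 0, 6, 13]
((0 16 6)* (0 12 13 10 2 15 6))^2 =(16)(2 6 13)(10 15 12)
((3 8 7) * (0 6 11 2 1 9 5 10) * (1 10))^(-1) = ((0 6 11 2 10)(1 9 5)(3 8 7))^(-1) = (0 10 2 11 6)(1 5 9)(3 7 8)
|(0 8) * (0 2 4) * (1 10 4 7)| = |(0 8 2 7 1 10 4)| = 7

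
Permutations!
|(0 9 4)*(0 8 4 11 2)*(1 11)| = |(0 9 1 11 2)(4 8)| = 10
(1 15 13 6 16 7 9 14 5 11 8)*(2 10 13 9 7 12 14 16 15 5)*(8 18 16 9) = [0, 5, 10, 3, 4, 11, 15, 7, 1, 9, 13, 18, 14, 6, 2, 8, 12, 17, 16] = (1 5 11 18 16 12 14 2 10 13 6 15 8)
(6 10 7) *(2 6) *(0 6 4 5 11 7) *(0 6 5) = [5, 1, 4, 3, 0, 11, 10, 2, 8, 9, 6, 7] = (0 5 11 7 2 4)(6 10)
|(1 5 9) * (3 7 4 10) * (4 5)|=7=|(1 4 10 3 7 5 9)|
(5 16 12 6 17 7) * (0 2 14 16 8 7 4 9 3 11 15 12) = (0 2 14 16)(3 11 15 12 6 17 4 9)(5 8 7) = [2, 1, 14, 11, 9, 8, 17, 5, 7, 3, 10, 15, 6, 13, 16, 12, 0, 4]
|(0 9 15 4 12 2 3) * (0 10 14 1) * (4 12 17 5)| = |(0 9 15 12 2 3 10 14 1)(4 17 5)| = 9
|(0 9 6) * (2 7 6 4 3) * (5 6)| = 8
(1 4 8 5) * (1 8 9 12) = [0, 4, 2, 3, 9, 8, 6, 7, 5, 12, 10, 11, 1] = (1 4 9 12)(5 8)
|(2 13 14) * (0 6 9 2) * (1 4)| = 6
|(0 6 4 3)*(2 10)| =|(0 6 4 3)(2 10)| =4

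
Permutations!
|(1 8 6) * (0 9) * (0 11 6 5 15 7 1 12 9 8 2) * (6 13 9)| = |(0 8 5 15 7 1 2)(6 12)(9 11 13)| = 42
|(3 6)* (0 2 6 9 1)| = 6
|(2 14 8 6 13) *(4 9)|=10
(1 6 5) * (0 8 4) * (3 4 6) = (0 8 6 5 1 3 4) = [8, 3, 2, 4, 0, 1, 5, 7, 6]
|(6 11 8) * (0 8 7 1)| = 6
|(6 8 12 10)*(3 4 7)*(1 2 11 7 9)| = 28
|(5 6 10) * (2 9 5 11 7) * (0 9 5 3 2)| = 9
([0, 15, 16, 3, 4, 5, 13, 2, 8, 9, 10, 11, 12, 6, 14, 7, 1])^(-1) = (1 16 2 7 15)(6 13)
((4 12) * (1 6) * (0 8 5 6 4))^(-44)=((0 8 5 6 1 4 12))^(-44)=(0 4 6 8 12 1 5)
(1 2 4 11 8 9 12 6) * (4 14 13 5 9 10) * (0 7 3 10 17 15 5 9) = (0 7 3 10 4 11 8 17 15 5)(1 2 14 13 9 12 6) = [7, 2, 14, 10, 11, 0, 1, 3, 17, 12, 4, 8, 6, 9, 13, 5, 16, 15]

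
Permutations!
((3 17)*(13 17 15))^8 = ((3 15 13 17))^8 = (17)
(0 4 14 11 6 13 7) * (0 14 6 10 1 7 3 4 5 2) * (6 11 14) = (14)(0 5 2)(1 7 6 13 3 4 11 10) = [5, 7, 0, 4, 11, 2, 13, 6, 8, 9, 1, 10, 12, 3, 14]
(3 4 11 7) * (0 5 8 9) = [5, 1, 2, 4, 11, 8, 6, 3, 9, 0, 10, 7] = (0 5 8 9)(3 4 11 7)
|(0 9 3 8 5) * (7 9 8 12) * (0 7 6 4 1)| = |(0 8 5 7 9 3 12 6 4 1)| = 10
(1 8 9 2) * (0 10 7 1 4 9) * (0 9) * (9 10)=(0 9 2 4)(1 8 10 7)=[9, 8, 4, 3, 0, 5, 6, 1, 10, 2, 7]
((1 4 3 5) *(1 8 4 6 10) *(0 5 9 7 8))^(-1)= ((0 5)(1 6 10)(3 9 7 8 4))^(-1)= (0 5)(1 10 6)(3 4 8 7 9)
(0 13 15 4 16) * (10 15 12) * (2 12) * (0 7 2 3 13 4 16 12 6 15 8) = [4, 1, 6, 13, 12, 5, 15, 2, 0, 9, 8, 11, 10, 3, 14, 16, 7] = (0 4 12 10 8)(2 6 15 16 7)(3 13)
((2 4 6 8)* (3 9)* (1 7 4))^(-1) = ((1 7 4 6 8 2)(3 9))^(-1) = (1 2 8 6 4 7)(3 9)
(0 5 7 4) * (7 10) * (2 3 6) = [5, 1, 3, 6, 0, 10, 2, 4, 8, 9, 7] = (0 5 10 7 4)(2 3 6)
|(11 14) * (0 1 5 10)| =|(0 1 5 10)(11 14)| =4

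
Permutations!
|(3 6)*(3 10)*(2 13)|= 6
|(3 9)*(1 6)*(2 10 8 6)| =|(1 2 10 8 6)(3 9)| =10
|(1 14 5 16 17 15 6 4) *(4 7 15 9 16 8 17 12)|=|(1 14 5 8 17 9 16 12 4)(6 7 15)|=9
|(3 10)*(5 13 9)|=6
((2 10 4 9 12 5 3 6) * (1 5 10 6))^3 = (2 6)(4 10 12 9)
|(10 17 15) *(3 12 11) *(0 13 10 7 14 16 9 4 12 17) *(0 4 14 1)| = 33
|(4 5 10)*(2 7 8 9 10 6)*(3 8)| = 9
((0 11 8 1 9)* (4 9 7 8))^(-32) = ((0 11 4 9)(1 7 8))^(-32) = (11)(1 7 8)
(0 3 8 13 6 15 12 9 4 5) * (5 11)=(0 3 8 13 6 15 12 9 4 11 5)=[3, 1, 2, 8, 11, 0, 15, 7, 13, 4, 10, 5, 9, 6, 14, 12]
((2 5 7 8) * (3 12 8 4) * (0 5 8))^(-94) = (0 7 3)(4 12 5)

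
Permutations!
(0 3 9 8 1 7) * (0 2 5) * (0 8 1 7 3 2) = (0 2 5 8 7)(1 3 9) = [2, 3, 5, 9, 4, 8, 6, 0, 7, 1]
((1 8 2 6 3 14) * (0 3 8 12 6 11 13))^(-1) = ((0 3 14 1 12 6 8 2 11 13))^(-1) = (0 13 11 2 8 6 12 1 14 3)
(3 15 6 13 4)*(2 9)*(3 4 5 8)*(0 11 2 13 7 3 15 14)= (0 11 2 9 13 5 8 15 6 7 3 14)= [11, 1, 9, 14, 4, 8, 7, 3, 15, 13, 10, 2, 12, 5, 0, 6]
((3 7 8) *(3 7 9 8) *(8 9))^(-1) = ((9)(3 8 7))^(-1) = (9)(3 7 8)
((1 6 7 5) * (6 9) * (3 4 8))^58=((1 9 6 7 5)(3 4 8))^58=(1 7 9 5 6)(3 4 8)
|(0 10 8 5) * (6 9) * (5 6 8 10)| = |(10)(0 5)(6 9 8)| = 6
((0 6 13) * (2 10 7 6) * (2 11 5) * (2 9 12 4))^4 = (0 12 7 11 4 6 5 2 13 9 10)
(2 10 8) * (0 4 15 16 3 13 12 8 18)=(0 4 15 16 3 13 12 8 2 10 18)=[4, 1, 10, 13, 15, 5, 6, 7, 2, 9, 18, 11, 8, 12, 14, 16, 3, 17, 0]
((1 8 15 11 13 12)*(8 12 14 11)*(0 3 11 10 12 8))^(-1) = (0 15 8 1 12 10 14 13 11 3)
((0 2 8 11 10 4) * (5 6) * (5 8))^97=(0 2 5 6 8 11 10 4)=((0 2 5 6 8 11 10 4))^97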